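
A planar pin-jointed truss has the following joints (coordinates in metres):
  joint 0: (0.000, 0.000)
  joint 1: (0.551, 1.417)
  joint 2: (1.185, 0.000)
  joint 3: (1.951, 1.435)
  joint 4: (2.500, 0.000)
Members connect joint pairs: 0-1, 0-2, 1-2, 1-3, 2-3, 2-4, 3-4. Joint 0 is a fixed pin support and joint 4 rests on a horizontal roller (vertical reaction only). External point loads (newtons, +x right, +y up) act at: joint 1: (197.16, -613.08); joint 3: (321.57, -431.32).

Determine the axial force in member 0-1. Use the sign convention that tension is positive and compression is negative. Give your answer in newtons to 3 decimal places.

N=5 nodes, M=7 members, R=3 reactions → 2N=10, M+R=10
member 0 (0-1): L=1.5204, (cx,cy)=(0.3624,0.9320)
member 1 (0-2): L=1.1850, (cx,cy)=(1.0000,0.0000)
member 2 (1-2): L=1.5524, (cx,cy)=(0.4084,-0.9128)
member 3 (1-3): L=1.4001, (cx,cy)=(0.9999,0.0129)
member 4 (2-3): L=1.6266, (cx,cy)=(0.4709,0.8822)
member 5 (2-4): L=1.3150, (cx,cy)=(1.0000,0.0000)
member 6 (3-4): L=1.5364, (cx,cy)=(0.3573,-0.9340)
solve A·x = −loads:
  F[0-1] = -296.5006 N (compression)
  F[0-2] = +626.1861 N (tension)
  F[1-2] = -371.0613 N (compression)
  F[1-3] = -153.0842 N (compression)
  F[2-3] = +383.9392 N (tension)
  F[2-4] = +293.8418 N (tension)
  F[3-4] = -822.3464 N (compression)
  Rx@0 = -518.7300 N
  Ry@0 = +276.3436 N
  Ry@4 = +768.0564 N

-296.501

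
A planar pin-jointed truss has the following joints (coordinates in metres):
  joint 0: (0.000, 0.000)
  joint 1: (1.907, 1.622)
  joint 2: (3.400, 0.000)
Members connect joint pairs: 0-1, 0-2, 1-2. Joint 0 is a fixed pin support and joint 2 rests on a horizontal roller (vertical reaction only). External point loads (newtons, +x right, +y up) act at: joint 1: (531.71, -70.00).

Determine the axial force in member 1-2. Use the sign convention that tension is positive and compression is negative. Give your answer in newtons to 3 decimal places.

-398.118

N=3 nodes, M=3 members, R=3 reactions → 2N=6, M+R=6
member 0 (0-1): L=2.5035, (cx,cy)=(0.7617,0.6479)
member 1 (0-2): L=3.4000, (cx,cy)=(1.0000,0.0000)
member 2 (1-2): L=2.2045, (cx,cy)=(0.6772,-0.7358)
solve A·x = −loads:
  F[0-1] = +344.0678 N (tension)
  F[0-2] = +269.6225 N (tension)
  F[1-2] = -398.1176 N (compression)
  Rx@0 = -531.7100 N
  Ry@0 = -222.9187 N
  Ry@2 = +292.9187 N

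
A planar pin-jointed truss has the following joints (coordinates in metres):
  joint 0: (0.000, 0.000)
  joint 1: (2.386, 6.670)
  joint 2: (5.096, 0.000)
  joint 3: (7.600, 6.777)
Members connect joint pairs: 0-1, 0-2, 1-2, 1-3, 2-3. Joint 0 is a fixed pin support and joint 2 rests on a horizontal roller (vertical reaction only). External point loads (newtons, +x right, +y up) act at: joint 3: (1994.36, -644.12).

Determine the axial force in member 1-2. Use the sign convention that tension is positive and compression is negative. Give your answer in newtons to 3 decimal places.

N=4 nodes, M=5 members, R=3 reactions → 2N=8, M+R=8
member 0 (0-1): L=7.0839, (cx,cy)=(0.3368,0.9416)
member 1 (0-2): L=5.0960, (cx,cy)=(1.0000,0.0000)
member 2 (1-2): L=7.1995, (cx,cy)=(0.3764,-0.9265)
member 3 (1-3): L=5.2151, (cx,cy)=(0.9998,0.0205)
member 4 (2-3): L=7.2248, (cx,cy)=(0.3466,0.9380)
solve A·x = −loads:
  F[0-1] = +3152.9608 N (tension)
  F[0-2] = +932.3821 N (tension)
  F[1-2] = -3154.5847 N (compression)
  F[1-3] = +2249.8823 N (tension)
  F[2-3] = -735.8930 N (compression)
  Rx@0 = -1994.3600 N
  Ry@0 = -2968.7312 N
  Ry@2 = +3612.8512 N

-3154.585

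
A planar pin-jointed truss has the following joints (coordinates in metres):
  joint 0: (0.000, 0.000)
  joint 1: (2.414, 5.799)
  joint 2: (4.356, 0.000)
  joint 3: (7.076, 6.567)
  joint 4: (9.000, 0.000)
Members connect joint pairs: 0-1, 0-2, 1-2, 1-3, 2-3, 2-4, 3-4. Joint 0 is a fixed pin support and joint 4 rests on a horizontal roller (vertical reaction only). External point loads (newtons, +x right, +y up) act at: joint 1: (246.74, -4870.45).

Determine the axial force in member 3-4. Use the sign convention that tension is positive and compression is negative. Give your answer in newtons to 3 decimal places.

N=5 nodes, M=7 members, R=3 reactions → 2N=10, M+R=10
member 0 (0-1): L=6.2814, (cx,cy)=(0.3843,0.9232)
member 1 (0-2): L=4.3560, (cx,cy)=(1.0000,0.0000)
member 2 (1-2): L=6.1155, (cx,cy)=(0.3176,-0.9482)
member 3 (1-3): L=4.7248, (cx,cy)=(0.9867,0.1625)
member 4 (2-3): L=7.1080, (cx,cy)=(0.3827,0.9239)
member 5 (2-4): L=4.6440, (cx,cy)=(1.0000,0.0000)
member 6 (3-4): L=6.8430, (cx,cy)=(0.2812,-0.9597)
solve A·x = −loads:
  F[0-1] = -3688.3550 N (compression)
  F[0-2] = +1664.2123 N (tension)
  F[1-2] = -1738.5400 N (compression)
  F[1-3] = -1127.1251 N (compression)
  F[2-3] = +1784.3692 N (tension)
  F[2-4] = +429.3171 N (tension)
  F[3-4] = -1526.9418 N (compression)
  Rx@0 = -246.7400 N
  Ry@0 = +3405.1043 N
  Ry@4 = +1465.3457 N

-1526.942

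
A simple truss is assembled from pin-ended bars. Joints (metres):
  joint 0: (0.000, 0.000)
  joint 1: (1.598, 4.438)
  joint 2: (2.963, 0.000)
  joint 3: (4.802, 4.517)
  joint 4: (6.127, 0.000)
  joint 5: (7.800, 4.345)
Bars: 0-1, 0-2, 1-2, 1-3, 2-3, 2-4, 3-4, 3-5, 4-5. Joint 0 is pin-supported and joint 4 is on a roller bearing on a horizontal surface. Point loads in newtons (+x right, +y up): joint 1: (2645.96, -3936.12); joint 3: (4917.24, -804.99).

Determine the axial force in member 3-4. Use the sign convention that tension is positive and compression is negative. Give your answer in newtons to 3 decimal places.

-7502.529

N=6 nodes, M=9 members, R=3 reactions → 2N=12, M+R=12
member 0 (0-1): L=4.7169, (cx,cy)=(0.3388,0.9409)
member 1 (0-2): L=2.9630, (cx,cy)=(1.0000,0.0000)
member 2 (1-2): L=4.6432, (cx,cy)=(0.2940,-0.9558)
member 3 (1-3): L=3.2050, (cx,cy)=(0.9997,0.0246)
member 4 (2-3): L=4.8770, (cx,cy)=(0.3771,0.9262)
member 5 (2-4): L=3.1640, (cx,cy)=(1.0000,0.0000)
member 6 (3-4): L=4.7073, (cx,cy)=(0.2815,-0.9596)
member 7 (3-5): L=3.0029, (cx,cy)=(0.9984,-0.0573)
member 8 (4-5): L=4.6560, (cx,cy)=(0.3593,0.9332)
solve A·x = −loads:
  F[0-1] = +2612.5704 N (tension)
  F[0-2] = +6678.1147 N (tension)
  F[1-2] = -6684.5412 N (compression)
  F[1-3] = +204.3082 N (tension)
  F[2-3] = +6898.3831 N (tension)
  F[2-4] = +2111.7831 N (tension)
  F[3-4] = -7502.5287 N (compression)
  F[3-5] = -0.0000 N (compression)
  F[4-5] = +0.0000 N (tension)
  Rx@0 = -7563.2000 N
  Ry@0 = -2458.0781 N
  Ry@4 = +7199.1881 N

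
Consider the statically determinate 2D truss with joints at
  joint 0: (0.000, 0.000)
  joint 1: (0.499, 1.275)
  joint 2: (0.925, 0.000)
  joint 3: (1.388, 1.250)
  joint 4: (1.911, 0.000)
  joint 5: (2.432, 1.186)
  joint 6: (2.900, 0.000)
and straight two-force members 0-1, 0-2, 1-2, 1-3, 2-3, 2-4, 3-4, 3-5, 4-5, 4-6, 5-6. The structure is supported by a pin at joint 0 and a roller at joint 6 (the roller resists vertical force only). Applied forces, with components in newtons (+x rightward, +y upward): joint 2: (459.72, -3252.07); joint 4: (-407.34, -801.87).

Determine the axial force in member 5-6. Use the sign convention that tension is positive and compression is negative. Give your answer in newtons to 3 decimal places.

N=7 nodes, M=11 members, R=3 reactions → 2N=14, M+R=14
member 0 (0-1): L=1.3692, (cx,cy)=(0.3645,0.9312)
member 1 (0-2): L=0.9250, (cx,cy)=(1.0000,0.0000)
member 2 (1-2): L=1.3443, (cx,cy)=(0.3169,-0.9485)
member 3 (1-3): L=0.8894, (cx,cy)=(0.9996,-0.0281)
member 4 (2-3): L=1.3330, (cx,cy)=(0.3473,0.9377)
member 5 (2-4): L=0.9860, (cx,cy)=(1.0000,0.0000)
member 6 (3-4): L=1.3550, (cx,cy)=(0.3860,-0.9225)
member 7 (3-5): L=1.0460, (cx,cy)=(0.9981,-0.0612)
member 8 (4-5): L=1.2954, (cx,cy)=(0.4022,0.9156)
member 9 (4-6): L=0.9890, (cx,cy)=(1.0000,0.0000)
member 10 (5-6): L=1.2750, (cx,cy)=(0.3671,-0.9302)
solve A·x = −loads:
  F[0-1] = -2672.0150 N (compression)
  F[0-2] = +1026.2077 N (tension)
  F[1-2] = +2677.4810 N (tension)
  F[1-3] = -1823.0343 N (compression)
  F[2-3] = +759.8982 N (tension)
  F[2-4] = +1151.0318 N (tension)
  F[3-4] = -743.5088 N (compression)
  F[3-5] = -1273.7809 N (compression)
  F[4-5] = +1624.9868 N (tension)
  F[4-6] = +617.8322 N (tension)
  F[5-6] = -1683.1940 N (compression)
  Rx@0 = -52.3800 N
  Ry@0 = +2488.2371 N
  Ry@6 = +1565.7029 N

-1683.194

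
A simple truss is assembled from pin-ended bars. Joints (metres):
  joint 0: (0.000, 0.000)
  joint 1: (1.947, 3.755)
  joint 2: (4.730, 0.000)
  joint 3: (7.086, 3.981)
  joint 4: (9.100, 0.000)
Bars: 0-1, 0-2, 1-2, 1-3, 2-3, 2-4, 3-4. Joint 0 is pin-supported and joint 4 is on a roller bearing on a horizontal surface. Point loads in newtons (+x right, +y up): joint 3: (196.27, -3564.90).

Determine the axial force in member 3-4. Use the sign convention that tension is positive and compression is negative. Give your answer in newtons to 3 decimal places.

-3207.162

N=5 nodes, M=7 members, R=3 reactions → 2N=10, M+R=10
member 0 (0-1): L=4.2298, (cx,cy)=(0.4603,0.8878)
member 1 (0-2): L=4.7300, (cx,cy)=(1.0000,0.0000)
member 2 (1-2): L=4.6739, (cx,cy)=(0.5954,-0.8034)
member 3 (1-3): L=5.1440, (cx,cy)=(0.9990,0.0439)
member 4 (2-3): L=4.6259, (cx,cy)=(0.5093,0.8606)
member 5 (2-4): L=4.3700, (cx,cy)=(1.0000,0.0000)
member 6 (3-4): L=4.4615, (cx,cy)=(0.4514,-0.8923)
solve A·x = −loads:
  F[0-1] = -792.0133 N (compression)
  F[0-2] = +560.8419 N (tension)
  F[1-2] = +828.2228 N (tension)
  F[1-3] = -858.5556 N (compression)
  F[2-3] = -773.1887 N (compression)
  F[2-4] = +1447.7851 N (tension)
  F[3-4] = -3207.1620 N (compression)
  Rx@0 = -196.2700 N
  Ry@0 = +703.1162 N
  Ry@4 = +2861.7838 N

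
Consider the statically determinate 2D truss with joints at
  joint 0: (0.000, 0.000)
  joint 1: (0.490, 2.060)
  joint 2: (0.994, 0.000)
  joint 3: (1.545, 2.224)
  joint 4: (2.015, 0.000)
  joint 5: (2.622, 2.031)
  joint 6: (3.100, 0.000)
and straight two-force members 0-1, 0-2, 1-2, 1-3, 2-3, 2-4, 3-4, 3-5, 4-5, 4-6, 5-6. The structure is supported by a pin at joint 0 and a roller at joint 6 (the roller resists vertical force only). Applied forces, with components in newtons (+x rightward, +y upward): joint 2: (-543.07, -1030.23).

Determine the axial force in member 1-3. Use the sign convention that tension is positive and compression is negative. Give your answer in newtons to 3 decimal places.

-329.249

N=7 nodes, M=11 members, R=3 reactions → 2N=14, M+R=14
member 0 (0-1): L=2.1175, (cx,cy)=(0.2314,0.9729)
member 1 (0-2): L=0.9940, (cx,cy)=(1.0000,0.0000)
member 2 (1-2): L=2.1208, (cx,cy)=(0.2377,-0.9714)
member 3 (1-3): L=1.0677, (cx,cy)=(0.9881,0.1536)
member 4 (2-3): L=2.2912, (cx,cy)=(0.2405,0.9707)
member 5 (2-4): L=1.0210, (cx,cy)=(1.0000,0.0000)
member 6 (3-4): L=2.2731, (cx,cy)=(0.2068,-0.9784)
member 7 (3-5): L=1.0942, (cx,cy)=(0.9843,-0.1764)
member 8 (4-5): L=2.1198, (cx,cy)=(0.2864,0.9581)
member 9 (4-6): L=1.0850, (cx,cy)=(1.0000,0.0000)
member 10 (5-6): L=2.0865, (cx,cy)=(0.2291,-0.9734)
solve A·x = −loads:
  F[0-1] = -719.4190 N (compression)
  F[0-2] = -376.5909 N (compression)
  F[1-2] = +668.4686 N (tension)
  F[1-3] = -329.2486 N (compression)
  F[2-3] = +392.4289 N (tension)
  F[2-4] = +230.9694 N (tension)
  F[3-4] = -306.9547 N (compression)
  F[3-5] = -170.1704 N (compression)
  F[4-5] = +313.4474 N (tension)
  F[4-6] = +77.7458 N (tension)
  F[5-6] = -339.3638 N (compression)
  Rx@0 = +543.0700 N
  Ry@0 = +699.8917 N
  Ry@6 = +330.3383 N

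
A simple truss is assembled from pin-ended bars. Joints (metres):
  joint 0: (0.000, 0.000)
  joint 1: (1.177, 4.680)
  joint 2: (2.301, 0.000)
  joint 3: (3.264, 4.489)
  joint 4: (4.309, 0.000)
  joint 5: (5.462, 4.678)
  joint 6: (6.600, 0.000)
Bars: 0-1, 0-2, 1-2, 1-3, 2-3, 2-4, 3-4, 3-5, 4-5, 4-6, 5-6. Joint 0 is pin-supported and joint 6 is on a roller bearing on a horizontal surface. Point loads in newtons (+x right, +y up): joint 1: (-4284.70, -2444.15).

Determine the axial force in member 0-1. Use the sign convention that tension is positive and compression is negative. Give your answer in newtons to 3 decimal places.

N=7 nodes, M=11 members, R=3 reactions → 2N=14, M+R=14
member 0 (0-1): L=4.8257, (cx,cy)=(0.2439,0.9698)
member 1 (0-2): L=2.3010, (cx,cy)=(1.0000,0.0000)
member 2 (1-2): L=4.8131, (cx,cy)=(0.2335,-0.9723)
member 3 (1-3): L=2.0957, (cx,cy)=(0.9958,-0.0911)
member 4 (2-3): L=4.5911, (cx,cy)=(0.2098,0.9778)
member 5 (2-4): L=2.0080, (cx,cy)=(1.0000,0.0000)
member 6 (3-4): L=4.6090, (cx,cy)=(0.2267,-0.9740)
member 7 (3-5): L=2.2061, (cx,cy)=(0.9963,0.0857)
member 8 (4-5): L=4.8180, (cx,cy)=(0.2393,0.9709)
member 9 (4-6): L=2.2910, (cx,cy)=(1.0000,0.0000)
member 10 (5-6): L=4.8144, (cx,cy)=(0.2364,-0.9717)
solve A·x = −loads:
  F[0-1] = -5203.6680 N (compression)
  F[0-2] = -3015.5222 N (compression)
  F[1-2] = +2446.3165 N (tension)
  F[1-3] = +2454.4484 N (tension)
  F[2-3] = -2432.7933 N (compression)
  F[2-4] = -1933.9499 N (compression)
  F[3-4] = +2786.9074 N (tension)
  F[3-5] = +1306.8822 N (tension)
  F[4-5] = -2795.5612 N (compression)
  F[4-6] = -633.0687 N (compression)
  F[5-6] = +2678.2638 N (tension)
  Rx@0 = +4284.7000 N
  Ry@0 = +5046.5184 N
  Ry@6 = -2602.3684 N

-5203.668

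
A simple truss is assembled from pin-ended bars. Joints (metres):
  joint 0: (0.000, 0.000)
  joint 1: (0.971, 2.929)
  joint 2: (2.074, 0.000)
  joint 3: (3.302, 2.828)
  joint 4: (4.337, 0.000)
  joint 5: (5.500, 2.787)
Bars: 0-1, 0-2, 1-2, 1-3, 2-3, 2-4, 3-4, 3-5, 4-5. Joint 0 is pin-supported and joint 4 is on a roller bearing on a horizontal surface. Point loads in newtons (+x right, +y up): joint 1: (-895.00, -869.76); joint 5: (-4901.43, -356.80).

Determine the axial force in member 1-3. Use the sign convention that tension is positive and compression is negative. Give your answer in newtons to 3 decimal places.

N=6 nodes, M=9 members, R=3 reactions → 2N=12, M+R=12
member 0 (0-1): L=3.0858, (cx,cy)=(0.3147,0.9492)
member 1 (0-2): L=2.0740, (cx,cy)=(1.0000,0.0000)
member 2 (1-2): L=3.1298, (cx,cy)=(0.3524,-0.9358)
member 3 (1-3): L=2.3332, (cx,cy)=(0.9991,-0.0433)
member 4 (2-3): L=3.0831, (cx,cy)=(0.3983,0.9173)
member 5 (2-4): L=2.2630, (cx,cy)=(1.0000,0.0000)
member 6 (3-4): L=3.0114, (cx,cy)=(0.3437,-0.9391)
member 7 (3-5): L=2.1984, (cx,cy)=(0.9998,-0.0187)
member 8 (4-5): L=3.0199, (cx,cy)=(0.3851,0.9229)
solve A·x = −loads:
  F[0-1] = -4565.4221 N (compression)
  F[0-2] = -4359.8204 N (compression)
  F[1-2] = +3788.0868 N (tension)
  F[1-3] = -1878.3628 N (compression)
  F[2-3] = -3864.8469 N (compression)
  F[2-4] = -1485.4629 N (compression)
  F[3-4] = +3782.0987 N (tension)
  F[3-5] = -4716.6519 N (compression)
  F[4-5] = -481.9372 N (compression)
  Rx@0 = +5796.4300 N
  Ry@0 = +4333.5011 N
  Ry@4 = -3106.9411 N

-1878.363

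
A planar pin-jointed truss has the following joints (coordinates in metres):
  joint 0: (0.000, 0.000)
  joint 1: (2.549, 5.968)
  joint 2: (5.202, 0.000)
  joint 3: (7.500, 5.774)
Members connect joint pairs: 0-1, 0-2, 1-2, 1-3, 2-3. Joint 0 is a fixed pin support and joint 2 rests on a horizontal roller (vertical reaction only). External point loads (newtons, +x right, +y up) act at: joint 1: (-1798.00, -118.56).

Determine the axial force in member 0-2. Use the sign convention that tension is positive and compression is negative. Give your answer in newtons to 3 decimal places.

N=4 nodes, M=5 members, R=3 reactions → 2N=8, M+R=8
member 0 (0-1): L=6.4896, (cx,cy)=(0.3928,0.9196)
member 1 (0-2): L=5.2020, (cx,cy)=(1.0000,0.0000)
member 2 (1-2): L=6.5311, (cx,cy)=(0.4062,-0.9138)
member 3 (1-3): L=4.9548, (cx,cy)=(0.9992,-0.0392)
member 4 (2-3): L=6.2145, (cx,cy)=(0.3698,0.9291)
solve A·x = −loads:
  F[0-1] = -2308.7778 N (compression)
  F[0-2] = -891.1477 N (compression)
  F[1-2] = +2193.8132 N (tension)
  F[1-3] = -0.0000 N (compression)
  F[2-3] = +0.0000 N (tension)
  Rx@0 = +1798.0000 N
  Ry@0 = +2123.2225 N
  Ry@2 = -2004.6625 N

-891.148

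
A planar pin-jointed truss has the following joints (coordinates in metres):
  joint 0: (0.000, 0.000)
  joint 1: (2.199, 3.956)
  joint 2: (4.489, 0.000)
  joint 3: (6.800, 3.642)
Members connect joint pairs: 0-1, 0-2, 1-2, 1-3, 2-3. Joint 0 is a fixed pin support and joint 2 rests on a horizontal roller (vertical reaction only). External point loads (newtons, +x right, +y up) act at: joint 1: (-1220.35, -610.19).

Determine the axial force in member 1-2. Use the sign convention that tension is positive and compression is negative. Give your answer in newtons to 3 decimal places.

N=4 nodes, M=5 members, R=3 reactions → 2N=8, M+R=8
member 0 (0-1): L=4.5261, (cx,cy)=(0.4858,0.8740)
member 1 (0-2): L=4.4890, (cx,cy)=(1.0000,0.0000)
member 2 (1-2): L=4.5710, (cx,cy)=(0.5010,-0.8655)
member 3 (1-3): L=4.6117, (cx,cy)=(0.9977,-0.0681)
member 4 (2-3): L=4.3133, (cx,cy)=(0.5358,0.8444)
solve A·x = −loads:
  F[0-1] = -1586.5725 N (compression)
  F[0-2] = -449.5149 N (compression)
  F[1-2] = +897.2631 N (tension)
  F[1-3] = -0.0000 N (compression)
  F[2-3] = +0.0000 N (tension)
  Rx@0 = +1220.3500 N
  Ry@0 = +1386.7319 N
  Ry@2 = -776.5419 N

897.263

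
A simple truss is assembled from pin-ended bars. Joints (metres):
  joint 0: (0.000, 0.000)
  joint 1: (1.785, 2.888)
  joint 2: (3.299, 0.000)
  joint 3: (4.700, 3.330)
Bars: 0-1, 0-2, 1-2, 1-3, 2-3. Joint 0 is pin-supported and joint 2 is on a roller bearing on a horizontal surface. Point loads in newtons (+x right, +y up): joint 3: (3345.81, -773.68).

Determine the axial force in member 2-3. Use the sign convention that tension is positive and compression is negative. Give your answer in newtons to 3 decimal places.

N=4 nodes, M=5 members, R=3 reactions → 2N=8, M+R=8
member 0 (0-1): L=3.3951, (cx,cy)=(0.5258,0.8506)
member 1 (0-2): L=3.2990, (cx,cy)=(1.0000,0.0000)
member 2 (1-2): L=3.2608, (cx,cy)=(0.4643,-0.8857)
member 3 (1-3): L=2.9483, (cx,cy)=(0.9887,0.1499)
member 4 (2-3): L=3.6127, (cx,cy)=(0.3878,0.9217)
solve A·x = −loads:
  F[0-1] = +4356.5225 N (tension)
  F[0-2] = +1055.3412 N (tension)
  F[1-2] = -3512.7992 N (compression)
  F[1-3] = +3966.3029 N (tension)
  F[2-3] = -1484.4585 N (compression)
  Rx@0 = -3345.8100 N
  Ry@0 = -3705.8118 N
  Ry@2 = +4479.4918 N

-1484.459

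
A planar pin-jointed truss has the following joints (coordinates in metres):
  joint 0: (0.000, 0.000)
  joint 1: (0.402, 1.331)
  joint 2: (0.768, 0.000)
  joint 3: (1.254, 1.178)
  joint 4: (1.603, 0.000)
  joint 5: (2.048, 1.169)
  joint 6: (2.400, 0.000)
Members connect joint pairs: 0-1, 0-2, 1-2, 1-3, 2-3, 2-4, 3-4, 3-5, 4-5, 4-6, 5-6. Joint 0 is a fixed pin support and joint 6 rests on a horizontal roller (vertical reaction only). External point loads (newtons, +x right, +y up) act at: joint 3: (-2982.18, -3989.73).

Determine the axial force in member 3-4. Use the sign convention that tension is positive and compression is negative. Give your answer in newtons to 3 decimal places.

-642.573

N=7 nodes, M=11 members, R=3 reactions → 2N=14, M+R=14
member 0 (0-1): L=1.3904, (cx,cy)=(0.2891,0.9573)
member 1 (0-2): L=0.7680, (cx,cy)=(1.0000,0.0000)
member 2 (1-2): L=1.3804, (cx,cy)=(0.2651,-0.9642)
member 3 (1-3): L=0.8656, (cx,cy)=(0.9843,-0.1768)
member 4 (2-3): L=1.2743, (cx,cy)=(0.3814,0.9244)
member 5 (2-4): L=0.8350, (cx,cy)=(1.0000,0.0000)
member 6 (3-4): L=1.2286, (cx,cy)=(0.2841,-0.9588)
member 7 (3-5): L=0.7941, (cx,cy)=(0.9999,-0.0113)
member 8 (4-5): L=1.2508, (cx,cy)=(0.3558,0.9346)
member 9 (4-6): L=0.7970, (cx,cy)=(1.0000,0.0000)
member 10 (5-6): L=1.2208, (cx,cy)=(0.2883,-0.9575)
solve A·x = −loads:
  F[0-1] = -3519.1518 N (compression)
  F[0-2] = -1964.6913 N (compression)
  F[1-2] = +3874.7321 N (tension)
  F[1-3] = -2077.5432 N (compression)
  F[2-3] = -4041.5224 N (compression)
  F[2-4] = +604.0145 N (tension)
  F[3-4] = -642.5730 N (compression)
  F[3-5] = -421.5119 N (compression)
  F[4-5] = +659.2324 N (tension)
  F[4-6] = +186.9546 N (tension)
  F[5-6] = -648.4171 N (compression)
  Rx@0 = +2982.1800 N
  Ry@0 = +3368.8494 N
  Ry@6 = +620.8806 N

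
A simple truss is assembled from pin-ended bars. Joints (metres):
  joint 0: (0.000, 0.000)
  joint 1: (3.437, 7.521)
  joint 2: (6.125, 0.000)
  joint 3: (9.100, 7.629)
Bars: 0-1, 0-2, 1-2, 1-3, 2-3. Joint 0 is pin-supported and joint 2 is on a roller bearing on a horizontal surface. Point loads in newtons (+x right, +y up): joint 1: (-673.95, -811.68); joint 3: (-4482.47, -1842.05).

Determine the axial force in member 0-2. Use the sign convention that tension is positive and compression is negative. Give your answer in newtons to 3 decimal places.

N=4 nodes, M=5 members, R=3 reactions → 2N=8, M+R=8
member 0 (0-1): L=8.2691, (cx,cy)=(0.4156,0.9095)
member 1 (0-2): L=6.1250, (cx,cy)=(1.0000,0.0000)
member 2 (1-2): L=7.9869, (cx,cy)=(0.3366,-0.9417)
member 3 (1-3): L=5.6640, (cx,cy)=(0.9998,0.0191)
member 4 (2-3): L=8.1885, (cx,cy)=(0.3633,0.9317)
solve A·x = −loads:
  F[0-1] = -6456.3180 N (compression)
  F[0-2] = -2472.8993 N (compression)
  F[1-2] = +5297.2082 N (tension)
  F[1-3] = -3793.0386 N (compression)
  F[2-3] = -1899.5250 N (compression)
  Rx@0 = +5156.4200 N
  Ry@0 = +5872.2022 N
  Ry@2 = -3218.4722 N

-2472.899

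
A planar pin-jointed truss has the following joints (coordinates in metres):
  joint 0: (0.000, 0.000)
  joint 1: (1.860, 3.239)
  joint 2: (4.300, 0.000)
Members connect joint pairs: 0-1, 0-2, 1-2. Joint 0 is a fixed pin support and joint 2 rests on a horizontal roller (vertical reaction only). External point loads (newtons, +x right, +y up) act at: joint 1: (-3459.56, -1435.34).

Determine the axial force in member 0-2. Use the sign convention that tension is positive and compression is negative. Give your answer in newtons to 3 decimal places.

-1495.388

N=3 nodes, M=3 members, R=3 reactions → 2N=6, M+R=6
member 0 (0-1): L=3.7351, (cx,cy)=(0.4980,0.8672)
member 1 (0-2): L=4.3000, (cx,cy)=(1.0000,0.0000)
member 2 (1-2): L=4.0552, (cx,cy)=(0.6017,-0.7987)
solve A·x = −loads:
  F[0-1] = -3944.2551 N (compression)
  F[0-2] = -1495.3875 N (compression)
  F[1-2] = +2485.2907 N (tension)
  Rx@0 = +3459.5600 N
  Ry@0 = +3420.4057 N
  Ry@2 = -1985.0657 N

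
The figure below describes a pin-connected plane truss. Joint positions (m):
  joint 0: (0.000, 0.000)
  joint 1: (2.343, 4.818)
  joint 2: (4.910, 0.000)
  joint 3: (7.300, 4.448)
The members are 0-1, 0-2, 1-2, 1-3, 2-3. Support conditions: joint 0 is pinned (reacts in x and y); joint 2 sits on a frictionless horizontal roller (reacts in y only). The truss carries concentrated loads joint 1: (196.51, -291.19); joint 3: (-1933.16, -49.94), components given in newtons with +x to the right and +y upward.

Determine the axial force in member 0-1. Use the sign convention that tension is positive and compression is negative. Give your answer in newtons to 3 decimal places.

N=4 nodes, M=5 members, R=3 reactions → 2N=8, M+R=8
member 0 (0-1): L=5.3575, (cx,cy)=(0.4373,0.8993)
member 1 (0-2): L=4.9100, (cx,cy)=(1.0000,0.0000)
member 2 (1-2): L=5.4592, (cx,cy)=(0.4702,-0.8826)
member 3 (1-3): L=4.9708, (cx,cy)=(0.9972,-0.0744)
member 4 (2-3): L=5.0494, (cx,cy)=(0.4733,0.8809)
solve A·x = −loads:
  F[0-1] = -1875.1931 N (compression)
  F[0-2] = -916.5697 N (compression)
  F[1-2] = +1735.8521 N (tension)
  F[1-3] = -1837.9167 N (compression)
  F[2-3] = -211.9958 N (compression)
  Rx@0 = +1736.6500 N
  Ry@0 = +1686.3622 N
  Ry@2 = -1345.2322 N

-1875.193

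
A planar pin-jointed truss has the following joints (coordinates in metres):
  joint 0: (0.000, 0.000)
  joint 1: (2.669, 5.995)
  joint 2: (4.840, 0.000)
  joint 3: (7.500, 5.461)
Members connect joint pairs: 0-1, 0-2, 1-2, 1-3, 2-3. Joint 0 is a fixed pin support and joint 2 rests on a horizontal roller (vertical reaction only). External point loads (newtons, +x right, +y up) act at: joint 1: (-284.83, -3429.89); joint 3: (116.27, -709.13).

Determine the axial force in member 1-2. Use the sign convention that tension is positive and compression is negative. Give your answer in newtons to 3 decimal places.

N=4 nodes, M=5 members, R=3 reactions → 2N=8, M+R=8
member 0 (0-1): L=6.5623, (cx,cy)=(0.4067,0.9136)
member 1 (0-2): L=4.8400, (cx,cy)=(1.0000,0.0000)
member 2 (1-2): L=6.3760, (cx,cy)=(0.3405,-0.9402)
member 3 (1-3): L=4.8604, (cx,cy)=(0.9939,-0.1099)
member 4 (2-3): L=6.0744, (cx,cy)=(0.4379,0.8990)
solve A·x = −loads:
  F[0-1] = -1500.0477 N (compression)
  F[0-2] = +441.5365 N (tension)
  F[1-2] = -2241.9038 N (compression)
  F[1-3] = +440.7612 N (tension)
  F[2-3] = -734.9156 N (compression)
  Rx@0 = +168.5600 N
  Ry@0 = +1370.3741 N
  Ry@2 = +2768.6459 N

-2241.904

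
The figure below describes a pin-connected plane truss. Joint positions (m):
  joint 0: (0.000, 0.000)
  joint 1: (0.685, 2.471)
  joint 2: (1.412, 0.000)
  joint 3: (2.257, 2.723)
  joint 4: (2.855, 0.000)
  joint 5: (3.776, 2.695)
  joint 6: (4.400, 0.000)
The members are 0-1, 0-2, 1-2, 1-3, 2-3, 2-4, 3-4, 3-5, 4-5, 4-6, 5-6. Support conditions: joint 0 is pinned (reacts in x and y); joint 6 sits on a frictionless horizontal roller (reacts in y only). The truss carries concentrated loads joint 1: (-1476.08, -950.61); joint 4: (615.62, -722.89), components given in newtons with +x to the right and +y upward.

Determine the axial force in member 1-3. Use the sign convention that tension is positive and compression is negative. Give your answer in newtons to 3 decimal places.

N=7 nodes, M=11 members, R=3 reactions → 2N=14, M+R=14
member 0 (0-1): L=2.5642, (cx,cy)=(0.2671,0.9637)
member 1 (0-2): L=1.4120, (cx,cy)=(1.0000,0.0000)
member 2 (1-2): L=2.5757, (cx,cy)=(0.2823,-0.9593)
member 3 (1-3): L=1.5921, (cx,cy)=(0.9874,0.1583)
member 4 (2-3): L=2.8511, (cx,cy)=(0.2964,0.9551)
member 5 (2-4): L=1.4430, (cx,cy)=(1.0000,0.0000)
member 6 (3-4): L=2.7879, (cx,cy)=(0.2145,-0.9767)
member 7 (3-5): L=1.5193, (cx,cy)=(0.9998,-0.0184)
member 8 (4-5): L=2.8480, (cx,cy)=(0.3234,0.9463)
member 9 (4-6): L=1.5450, (cx,cy)=(1.0000,0.0000)
member 10 (5-6): L=2.7663, (cx,cy)=(0.2256,-0.9742)
solve A·x = −loads:
  F[0-1] = -1956.5078 N (compression)
  F[0-2] = -337.7966 N (compression)
  F[1-2] = +1082.6650 N (tension)
  F[1-3] = +656.1051 N (tension)
  F[2-3] = -1087.5052 N (compression)
  F[2-4] = +290.0977 N (tension)
  F[3-4] = +954.7917 N (tension)
  F[3-5] = +120.7408 N (tension)
  F[4-5] = -221.5841 N (compression)
  F[4-6] = -49.0641 N (compression)
  F[5-6] = +217.5094 N (tension)
  Rx@0 = +860.4600 N
  Ry@0 = +1885.4034 N
  Ry@6 = -211.9034 N

656.105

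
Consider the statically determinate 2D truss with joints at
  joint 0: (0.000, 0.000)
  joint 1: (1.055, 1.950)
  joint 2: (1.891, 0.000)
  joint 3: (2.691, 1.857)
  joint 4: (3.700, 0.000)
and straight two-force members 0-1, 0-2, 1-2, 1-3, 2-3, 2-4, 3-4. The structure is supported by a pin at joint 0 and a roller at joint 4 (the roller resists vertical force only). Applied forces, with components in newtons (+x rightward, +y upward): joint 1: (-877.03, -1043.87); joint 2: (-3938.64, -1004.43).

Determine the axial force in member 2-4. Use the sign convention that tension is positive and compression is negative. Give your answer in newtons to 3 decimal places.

N=5 nodes, M=7 members, R=3 reactions → 2N=10, M+R=10
member 0 (0-1): L=2.2171, (cx,cy)=(0.4758,0.8795)
member 1 (0-2): L=1.8910, (cx,cy)=(1.0000,0.0000)
member 2 (1-2): L=2.1216, (cx,cy)=(0.3940,-0.9191)
member 3 (1-3): L=1.6386, (cx,cy)=(0.9984,-0.0568)
member 4 (2-3): L=2.0220, (cx,cy)=(0.3956,0.9184)
member 5 (2-4): L=1.8090, (cx,cy)=(1.0000,0.0000)
member 6 (3-4): L=2.1134, (cx,cy)=(0.4774,-0.8787)
solve A·x = −loads:
  F[0-1] = -1932.3198 N (compression)
  F[0-2] = -3896.1811 N (compression)
  F[1-2] = +733.8855 N (tension)
  F[1-3] = -332.1695 N (compression)
  F[2-3] = +359.2313 N (tension)
  F[2-4] = +189.5044 N (tension)
  F[3-4] = -396.9293 N (compression)
  Rx@0 = +4815.6700 N
  Ry@0 = +1699.5293 N
  Ry@4 = +348.7707 N

189.504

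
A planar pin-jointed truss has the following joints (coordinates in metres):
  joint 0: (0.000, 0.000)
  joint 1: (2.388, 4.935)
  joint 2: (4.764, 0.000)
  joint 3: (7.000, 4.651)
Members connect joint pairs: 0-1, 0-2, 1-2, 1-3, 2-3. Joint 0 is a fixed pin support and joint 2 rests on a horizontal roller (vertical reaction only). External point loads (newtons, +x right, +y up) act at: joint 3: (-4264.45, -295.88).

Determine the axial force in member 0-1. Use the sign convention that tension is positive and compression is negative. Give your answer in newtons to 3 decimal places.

N=4 nodes, M=5 members, R=3 reactions → 2N=8, M+R=8
member 0 (0-1): L=5.4824, (cx,cy)=(0.4356,0.9002)
member 1 (0-2): L=4.7640, (cx,cy)=(1.0000,0.0000)
member 2 (1-2): L=5.4772, (cx,cy)=(0.4338,-0.9010)
member 3 (1-3): L=4.6207, (cx,cy)=(0.9981,-0.0615)
member 4 (2-3): L=5.1606, (cx,cy)=(0.4333,0.9013)
solve A·x = −loads:
  F[0-1] = -4470.8286 N (compression)
  F[0-2] = -2317.0678 N (compression)
  F[1-2] = +4740.2017 N (tension)
  F[1-3] = -4011.2613 N (compression)
  F[2-3] = -601.8489 N (compression)
  Rx@0 = +4264.4500 N
  Ry@0 = +4024.4268 N
  Ry@2 = -3728.5468 N

-4470.829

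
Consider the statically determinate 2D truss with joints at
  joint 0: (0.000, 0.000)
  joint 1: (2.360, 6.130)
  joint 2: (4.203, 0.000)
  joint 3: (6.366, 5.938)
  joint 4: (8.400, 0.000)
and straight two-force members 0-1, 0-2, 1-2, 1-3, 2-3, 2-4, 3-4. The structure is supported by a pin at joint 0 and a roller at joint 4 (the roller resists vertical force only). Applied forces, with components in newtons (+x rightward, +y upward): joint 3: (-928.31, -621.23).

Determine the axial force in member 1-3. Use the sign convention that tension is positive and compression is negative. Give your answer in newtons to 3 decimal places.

N=5 nodes, M=7 members, R=3 reactions → 2N=10, M+R=10
member 0 (0-1): L=6.5686, (cx,cy)=(0.3593,0.9332)
member 1 (0-2): L=4.2030, (cx,cy)=(1.0000,0.0000)
member 2 (1-2): L=6.4011, (cx,cy)=(0.2879,-0.9577)
member 3 (1-3): L=4.0106, (cx,cy)=(0.9989,-0.0479)
member 4 (2-3): L=6.3197, (cx,cy)=(0.3423,0.9396)
member 5 (2-4): L=4.1970, (cx,cy)=(1.0000,0.0000)
member 6 (3-4): L=6.2767, (cx,cy)=(0.3241,-0.9460)
solve A·x = −loads:
  F[0-1] = -864.3689 N (compression)
  F[0-2] = -617.7551 N (compression)
  F[1-2] = +870.4068 N (tension)
  F[1-3] = -561.8076 N (compression)
  F[2-3] = -887.1278 N (compression)
  F[2-4] = -63.5148 N (compression)
  F[3-4] = +195.9997 N (tension)
  Rx@0 = +928.3100 N
  Ry@0 = +806.6532 N
  Ry@4 = -185.4232 N

-561.808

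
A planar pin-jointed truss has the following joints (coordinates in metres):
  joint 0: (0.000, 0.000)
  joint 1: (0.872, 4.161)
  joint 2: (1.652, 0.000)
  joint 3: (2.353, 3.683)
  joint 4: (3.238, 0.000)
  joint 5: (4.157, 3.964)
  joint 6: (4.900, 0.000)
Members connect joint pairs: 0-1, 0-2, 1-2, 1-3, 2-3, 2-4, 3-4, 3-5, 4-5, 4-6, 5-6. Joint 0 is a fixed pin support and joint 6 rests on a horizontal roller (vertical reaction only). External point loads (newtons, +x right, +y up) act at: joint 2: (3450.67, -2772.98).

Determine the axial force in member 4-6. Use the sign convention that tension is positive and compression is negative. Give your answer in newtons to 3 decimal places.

N=7 nodes, M=11 members, R=3 reactions → 2N=14, M+R=14
member 0 (0-1): L=4.2514, (cx,cy)=(0.2051,0.9787)
member 1 (0-2): L=1.6520, (cx,cy)=(1.0000,0.0000)
member 2 (1-2): L=4.2335, (cx,cy)=(0.1842,-0.9829)
member 3 (1-3): L=1.5562, (cx,cy)=(0.9517,-0.3072)
member 4 (2-3): L=3.7491, (cx,cy)=(0.1870,0.9824)
member 5 (2-4): L=1.5860, (cx,cy)=(1.0000,0.0000)
member 6 (3-4): L=3.7878, (cx,cy)=(0.2336,-0.9723)
member 7 (3-5): L=1.8258, (cx,cy)=(0.9881,0.1539)
member 8 (4-5): L=4.0691, (cx,cy)=(0.2258,0.9742)
member 9 (4-6): L=1.6620, (cx,cy)=(1.0000,0.0000)
member 10 (5-6): L=4.0330, (cx,cy)=(0.1842,-0.9829)
solve A·x = −loads:
  F[0-1] = -1878.0181 N (compression)
  F[0-2] = +3835.8693 N (tension)
  F[1-2] = +2125.1731 N (tension)
  F[1-3] = -816.2088 N (compression)
  F[2-3] = +696.4723 N (tension)
  F[2-4] = +646.5289 N (tension)
  F[3-4] = -1026.6488 N (compression)
  F[3-5] = -411.5638 N (compression)
  F[4-5] = +1024.7093 N (tension)
  F[4-6] = +175.2330 N (tension)
  F[5-6] = -951.1712 N (compression)
  Rx@0 = -3450.6700 N
  Ry@0 = +1838.0896 N
  Ry@6 = +934.8904 N

175.233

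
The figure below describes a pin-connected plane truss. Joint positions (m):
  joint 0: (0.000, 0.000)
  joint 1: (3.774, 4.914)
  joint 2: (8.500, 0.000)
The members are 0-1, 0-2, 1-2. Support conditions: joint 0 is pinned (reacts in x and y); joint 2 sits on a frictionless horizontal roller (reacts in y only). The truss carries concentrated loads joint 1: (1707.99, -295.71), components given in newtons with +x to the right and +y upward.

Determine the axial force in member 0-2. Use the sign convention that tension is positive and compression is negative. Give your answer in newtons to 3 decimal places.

N=3 nodes, M=3 members, R=3 reactions → 2N=6, M+R=6
member 0 (0-1): L=6.1960, (cx,cy)=(0.6091,0.7931)
member 1 (0-2): L=8.5000, (cx,cy)=(1.0000,0.0000)
member 2 (1-2): L=6.8178, (cx,cy)=(0.6932,-0.7208)
solve A·x = −loads:
  F[0-1] = +1037.7165 N (tension)
  F[0-2] = +1075.9146 N (tension)
  F[1-2] = -1552.1321 N (compression)
  Rx@0 = -1707.9900 N
  Ry@0 = -823.0044 N
  Ry@2 = +1118.7144 N

1075.915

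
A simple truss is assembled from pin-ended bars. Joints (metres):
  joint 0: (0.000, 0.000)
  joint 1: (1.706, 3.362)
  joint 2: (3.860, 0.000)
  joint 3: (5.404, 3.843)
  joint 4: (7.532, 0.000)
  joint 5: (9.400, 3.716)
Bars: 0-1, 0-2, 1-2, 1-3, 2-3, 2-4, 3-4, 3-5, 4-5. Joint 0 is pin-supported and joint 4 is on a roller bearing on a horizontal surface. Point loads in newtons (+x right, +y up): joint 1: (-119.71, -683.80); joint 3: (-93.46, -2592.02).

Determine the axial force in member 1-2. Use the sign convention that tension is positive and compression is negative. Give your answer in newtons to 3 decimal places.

N=6 nodes, M=9 members, R=3 reactions → 2N=12, M+R=12
member 0 (0-1): L=3.7701, (cx,cy)=(0.4525,0.8918)
member 1 (0-2): L=3.8600, (cx,cy)=(1.0000,0.0000)
member 2 (1-2): L=3.9928, (cx,cy)=(0.5395,-0.8420)
member 3 (1-3): L=3.7292, (cx,cy)=(0.9916,0.1290)
member 4 (2-3): L=4.1416, (cx,cy)=(0.3728,0.9279)
member 5 (2-4): L=3.6720, (cx,cy)=(1.0000,0.0000)
member 6 (3-4): L=4.3928, (cx,cy)=(0.4844,-0.8748)
member 7 (3-5): L=3.9980, (cx,cy)=(0.9995,-0.0318)
member 8 (4-5): L=4.1591, (cx,cy)=(0.4491,0.8935)
solve A·x = −loads:
  F[0-1] = -1527.7183 N (compression)
  F[0-2] = +478.1388 N (tension)
  F[1-2] = +662.3815 N (tension)
  F[1-3] = -936.7560 N (compression)
  F[2-3] = -601.0610 N (compression)
  F[2-4] = +1059.5499 N (tension)
  F[3-4] = -2187.2331 N (compression)
  F[3-5] = +0.0000 N (tension)
  F[4-5] = -0.0000 N (compression)
  Rx@0 = +213.1700 N
  Ry@0 = +1362.3565 N
  Ry@4 = +1913.4635 N

662.381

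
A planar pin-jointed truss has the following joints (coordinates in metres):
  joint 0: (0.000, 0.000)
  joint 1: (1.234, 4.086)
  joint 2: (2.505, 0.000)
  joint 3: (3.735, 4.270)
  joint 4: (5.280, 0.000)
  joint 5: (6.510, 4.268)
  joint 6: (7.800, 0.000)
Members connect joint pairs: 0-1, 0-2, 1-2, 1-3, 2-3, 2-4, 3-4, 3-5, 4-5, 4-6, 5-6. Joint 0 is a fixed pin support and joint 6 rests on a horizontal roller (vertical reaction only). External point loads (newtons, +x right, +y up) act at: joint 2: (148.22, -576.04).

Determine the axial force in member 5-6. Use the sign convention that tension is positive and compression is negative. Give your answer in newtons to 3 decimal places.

-193.263

N=7 nodes, M=11 members, R=3 reactions → 2N=14, M+R=14
member 0 (0-1): L=4.2683, (cx,cy)=(0.2891,0.9573)
member 1 (0-2): L=2.5050, (cx,cy)=(1.0000,0.0000)
member 2 (1-2): L=4.2791, (cx,cy)=(0.2970,-0.9549)
member 3 (1-3): L=2.5078, (cx,cy)=(0.9973,0.0734)
member 4 (2-3): L=4.4436, (cx,cy)=(0.2768,0.9609)
member 5 (2-4): L=2.7750, (cx,cy)=(1.0000,0.0000)
member 6 (3-4): L=4.5409, (cx,cy)=(0.3402,-0.9403)
member 7 (3-5): L=2.7750, (cx,cy)=(1.0000,-0.0007)
member 8 (4-5): L=4.4417, (cx,cy)=(0.2769,0.9609)
member 9 (4-6): L=2.5200, (cx,cy)=(1.0000,0.0000)
member 10 (5-6): L=4.4587, (cx,cy)=(0.2893,-0.9572)
solve A·x = −loads:
  F[0-1] = -408.4866 N (compression)
  F[0-2] = +266.3175 N (tension)
  F[1-2] = +391.4665 N (tension)
  F[1-3] = -235.0059 N (compression)
  F[2-3] = +210.4638 N (tension)
  F[2-4] = +176.1159 N (tension)
  F[3-4] = -196.6512 N (compression)
  F[3-5] = -109.2073 N (compression)
  F[4-5] = +192.4447 N (tension)
  F[4-6] = +55.9154 N (tension)
  F[5-6] = -193.2630 N (compression)
  Rx@0 = -148.2200 N
  Ry@0 = +391.0425 N
  Ry@6 = +184.9975 N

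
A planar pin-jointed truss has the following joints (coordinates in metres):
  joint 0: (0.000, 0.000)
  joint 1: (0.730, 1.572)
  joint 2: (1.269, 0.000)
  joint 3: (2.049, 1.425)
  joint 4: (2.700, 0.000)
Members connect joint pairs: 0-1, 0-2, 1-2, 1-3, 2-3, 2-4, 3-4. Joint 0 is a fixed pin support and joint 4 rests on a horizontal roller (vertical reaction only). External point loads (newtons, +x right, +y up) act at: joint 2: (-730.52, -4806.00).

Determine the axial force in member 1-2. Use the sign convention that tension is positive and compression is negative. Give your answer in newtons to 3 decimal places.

N=5 nodes, M=7 members, R=3 reactions → 2N=10, M+R=10
member 0 (0-1): L=1.7332, (cx,cy)=(0.4212,0.9070)
member 1 (0-2): L=1.2690, (cx,cy)=(1.0000,0.0000)
member 2 (1-2): L=1.6618, (cx,cy)=(0.3243,-0.9459)
member 3 (1-3): L=1.3272, (cx,cy)=(0.9938,-0.1108)
member 4 (2-3): L=1.6245, (cx,cy)=(0.4801,0.8772)
member 5 (2-4): L=1.4310, (cx,cy)=(1.0000,0.0000)
member 6 (3-4): L=1.5667, (cx,cy)=(0.4155,-0.9096)
solve A·x = −loads:
  F[0-1] = -2808.4269 N (compression)
  F[0-2] = +452.3308 N (tension)
  F[1-2] = +2944.6309 N (tension)
  F[1-3] = -2151.1477 N (compression)
  F[2-3] = +2303.4422 N (tension)
  F[2-4] = +1031.9241 N (tension)
  F[3-4] = -2483.3717 N (compression)
  Rx@0 = +730.5200 N
  Ry@0 = +2547.1800 N
  Ry@4 = +2258.8200 N

2944.631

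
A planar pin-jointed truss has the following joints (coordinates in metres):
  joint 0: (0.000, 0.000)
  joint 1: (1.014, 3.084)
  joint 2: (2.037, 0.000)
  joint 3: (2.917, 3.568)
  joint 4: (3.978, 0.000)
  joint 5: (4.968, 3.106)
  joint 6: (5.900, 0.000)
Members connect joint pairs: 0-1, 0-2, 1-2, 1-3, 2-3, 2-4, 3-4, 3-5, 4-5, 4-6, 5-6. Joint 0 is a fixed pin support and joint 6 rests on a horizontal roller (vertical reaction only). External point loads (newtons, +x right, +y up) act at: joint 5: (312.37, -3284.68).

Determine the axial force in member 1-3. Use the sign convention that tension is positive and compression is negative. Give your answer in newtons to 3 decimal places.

-222.759

N=7 nodes, M=11 members, R=3 reactions → 2N=14, M+R=14
member 0 (0-1): L=3.2464, (cx,cy)=(0.3123,0.9500)
member 1 (0-2): L=2.0370, (cx,cy)=(1.0000,0.0000)
member 2 (1-2): L=3.2492, (cx,cy)=(0.3148,-0.9491)
member 3 (1-3): L=1.9636, (cx,cy)=(0.9691,0.2465)
member 4 (2-3): L=3.6749, (cx,cy)=(0.2395,0.9709)
member 5 (2-4): L=1.9410, (cx,cy)=(1.0000,0.0000)
member 6 (3-4): L=3.7224, (cx,cy)=(0.2850,-0.9585)
member 7 (3-5): L=2.1024, (cx,cy)=(0.9756,-0.2197)
member 8 (4-5): L=3.2600, (cx,cy)=(0.3037,0.9528)
member 9 (4-6): L=1.9220, (cx,cy)=(1.0000,0.0000)
member 10 (5-6): L=3.2428, (cx,cy)=(0.2874,-0.9578)
solve A·x = −loads:
  F[0-1] = -373.0898 N (compression)
  F[0-2] = +428.9023 N (tension)
  F[1-2] = +315.5649 N (tension)
  F[1-3] = -222.7586 N (compression)
  F[2-3] = -308.4918 N (compression)
  F[2-4] = +602.1274 N (tension)
  F[3-4] = +469.2910 N (tension)
  F[3-5] = -434.1313 N (compression)
  F[4-5] = -472.1212 N (compression)
  F[4-6] = +879.2655 N (tension)
  F[5-6] = -3059.3315 N (compression)
  Rx@0 = -312.3700 N
  Ry@0 = +354.4238 N
  Ry@6 = +2930.2562 N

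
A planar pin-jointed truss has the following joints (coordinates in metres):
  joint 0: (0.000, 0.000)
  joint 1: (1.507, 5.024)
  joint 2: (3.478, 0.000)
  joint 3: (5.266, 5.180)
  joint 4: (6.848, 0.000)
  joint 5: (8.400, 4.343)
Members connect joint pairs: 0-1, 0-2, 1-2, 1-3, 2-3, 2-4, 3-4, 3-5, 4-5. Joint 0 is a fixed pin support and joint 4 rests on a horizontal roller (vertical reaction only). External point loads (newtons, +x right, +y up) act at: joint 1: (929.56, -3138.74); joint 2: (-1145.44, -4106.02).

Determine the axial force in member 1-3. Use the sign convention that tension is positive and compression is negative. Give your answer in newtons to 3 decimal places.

-2284.415

N=6 nodes, M=9 members, R=3 reactions → 2N=12, M+R=12
member 0 (0-1): L=5.2452, (cx,cy)=(0.2873,0.9578)
member 1 (0-2): L=3.4780, (cx,cy)=(1.0000,0.0000)
member 2 (1-2): L=5.3968, (cx,cy)=(0.3652,-0.9309)
member 3 (1-3): L=3.7622, (cx,cy)=(0.9991,0.0415)
member 4 (2-3): L=5.4799, (cx,cy)=(0.3263,0.9453)
member 5 (2-4): L=3.3700, (cx,cy)=(1.0000,0.0000)
member 6 (3-4): L=5.4162, (cx,cy)=(0.2921,-0.9564)
member 7 (3-5): L=3.2438, (cx,cy)=(0.9661,-0.2580)
member 8 (4-5): L=4.6120, (cx,cy)=(0.3365,0.9417)
solve A·x = −loads:
  F[0-1] = -3953.3672 N (compression)
  F[0-2] = +919.9734 N (tension)
  F[1-2] = +594.2685 N (tension)
  F[1-3] = -2284.4148 N (compression)
  F[2-3] = +3758.4967 N (tension)
  F[2-4] = +1056.1162 N (tension)
  F[3-4] = -3615.7565 N (compression)
  F[3-5] = -0.0000 N (compression)
  F[4-5] = +0.0000 N (tension)
  Rx@0 = +215.8800 N
  Ry@0 = +3786.6805 N
  Ry@4 = +3458.0795 N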